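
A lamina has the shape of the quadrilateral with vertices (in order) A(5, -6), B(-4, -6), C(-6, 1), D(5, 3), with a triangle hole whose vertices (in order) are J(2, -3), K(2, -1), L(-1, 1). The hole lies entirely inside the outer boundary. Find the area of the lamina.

78

Outer boundary:
Σ = (-54) + (-40) + (-23) + (-45) = -162
Area = |Σ|/2 = 81.
Hole:
Cross-terms: 4, 1, 1  ⇒  Σ = 6
Area = |Σ|/2 = 3.
Net area = 81 − 3 = 78.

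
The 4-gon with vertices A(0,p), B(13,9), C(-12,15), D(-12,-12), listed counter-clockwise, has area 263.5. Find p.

The doubled signed area Σ (x_i y_{i+1} − x_{i+1} y_i) is linear in p.
With p=0 it equals 627; the coefficient of p is -25 (from the two edges through A).
So -25·p + 627 = 2·263.5 = 527 ⇒ p = 4.

4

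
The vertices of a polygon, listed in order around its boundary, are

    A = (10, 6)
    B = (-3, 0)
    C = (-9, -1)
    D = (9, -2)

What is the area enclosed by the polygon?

61

Cross-terms: 18, 3, 27, 74  ⇒  Σ = 122
Area = |Σ|/2 = 61.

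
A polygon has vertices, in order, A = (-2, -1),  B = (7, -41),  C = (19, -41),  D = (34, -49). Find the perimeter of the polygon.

130

|AB| = √((9)² + (-40)²) = √1681 = 41
|BC| = √((12)² + (0)²) = √144 = 12
|CD| = √((15)² + (-8)²) = √289 = 17
|DA| = √((-36)² + (48)²) = √3600 = 60
Perimeter = 41 + 12 + 17 + 60 = 130.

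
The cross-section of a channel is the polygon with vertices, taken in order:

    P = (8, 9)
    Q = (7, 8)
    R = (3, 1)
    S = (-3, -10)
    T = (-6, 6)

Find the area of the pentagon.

111.5

Apply the shoelace formula: 2A = Σ (x_i·y_{i+1} − x_{i+1}·y_i), indices taken mod 5.
Σ = (1) + (-17) + (-27) + (-78) + (-102) = -223
Area = |Σ|/2 = 111.5.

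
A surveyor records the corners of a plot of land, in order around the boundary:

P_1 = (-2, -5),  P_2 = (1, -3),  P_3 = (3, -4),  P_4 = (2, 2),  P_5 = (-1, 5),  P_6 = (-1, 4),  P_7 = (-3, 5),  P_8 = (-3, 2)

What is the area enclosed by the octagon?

39

Apply the surveyor's formula: 2A = Σ (x_i·y_{i+1} − x_{i+1}·y_i), indices taken mod 8.
P_1→P_2: (-2)(-3) − (1)(-5) = 11
P_2→P_3: (1)(-4) − (3)(-3) = 5
P_3→P_4: (3)(2) − (2)(-4) = 14
P_4→P_5: (2)(5) − (-1)(2) = 12
P_5→P_6: (-1)(4) − (-1)(5) = 1
P_6→P_7: (-1)(5) − (-3)(4) = 7
P_7→P_8: (-3)(2) − (-3)(5) = 9
P_8→P_1: (-3)(-5) − (-2)(2) = 19
Σ = 78
Area = |Σ|/2 = 39.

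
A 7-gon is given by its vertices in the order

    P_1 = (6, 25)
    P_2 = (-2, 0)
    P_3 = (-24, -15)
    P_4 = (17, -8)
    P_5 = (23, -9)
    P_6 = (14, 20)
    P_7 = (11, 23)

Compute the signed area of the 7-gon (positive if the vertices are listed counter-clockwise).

691.5

Cross-terms: 50, 30, 447, 31, 586, 102, 137  ⇒  Σ = 1383
Signed area = Σ/2 = 691.5 (positive ⇒ counter-clockwise traversal).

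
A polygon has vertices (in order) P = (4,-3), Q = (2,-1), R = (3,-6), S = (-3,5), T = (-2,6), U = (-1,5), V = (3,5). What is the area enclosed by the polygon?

35.5

Apply Gauss's area formula: 2A = Σ (x_i·y_{i+1} − x_{i+1}·y_i), indices taken mod 7.
P→Q: (4)(-1) − (2)(-3) = 2
Q→R: (2)(-6) − (3)(-1) = -9
R→S: (3)(5) − (-3)(-6) = -3
S→T: (-3)(6) − (-2)(5) = -8
T→U: (-2)(5) − (-1)(6) = -4
U→V: (-1)(5) − (3)(5) = -20
V→P: (3)(-3) − (4)(5) = -29
Σ = -71
Area = |Σ|/2 = 35.5.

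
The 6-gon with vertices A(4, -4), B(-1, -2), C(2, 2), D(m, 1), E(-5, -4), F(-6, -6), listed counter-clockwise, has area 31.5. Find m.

The doubled signed area Σ (x_i y_{i+1} − x_{i+1} y_i) is linear in m.
With m=0 it equals 51; the coefficient of m is -6 (from the two edges through D).
So -6·m + 51 = 2·31.5 = 63 ⇒ m = -2.

-2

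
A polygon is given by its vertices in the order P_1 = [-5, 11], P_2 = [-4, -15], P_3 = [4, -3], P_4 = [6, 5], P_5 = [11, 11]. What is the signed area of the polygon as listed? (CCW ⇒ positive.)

208

Apply the shoelace formula: 2A = Σ (x_i·y_{i+1} − x_{i+1}·y_i), indices taken mod 5.
Σ = (119) + (72) + (38) + (11) + (176) = 416
Signed area = Σ/2 = 208 (positive ⇒ counter-clockwise traversal).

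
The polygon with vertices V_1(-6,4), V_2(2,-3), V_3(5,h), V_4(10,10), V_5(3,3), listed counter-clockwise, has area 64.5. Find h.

-3

The doubled signed area Σ (x_i y_{i+1} − x_{i+1} y_i) is linear in h.
With h=0 it equals 105; the coefficient of h is -8 (from the two edges through V_3).
So -8·h + 105 = 2·64.5 = 129 ⇒ h = -3.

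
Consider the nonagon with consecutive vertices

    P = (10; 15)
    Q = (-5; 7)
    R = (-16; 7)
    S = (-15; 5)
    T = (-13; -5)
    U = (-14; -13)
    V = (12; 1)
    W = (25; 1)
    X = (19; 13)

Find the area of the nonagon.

Apply Gauss's area formula: 2A = Σ (x_i·y_{i+1} − x_{i+1}·y_i), indices taken mod 9.
P→Q: (10)(7) − (-5)(15) = 145
Q→R: (-5)(7) − (-16)(7) = 77
R→S: (-16)(5) − (-15)(7) = 25
S→T: (-15)(-5) − (-13)(5) = 140
T→U: (-13)(-13) − (-14)(-5) = 99
U→V: (-14)(1) − (12)(-13) = 142
V→W: (12)(1) − (25)(1) = -13
W→X: (25)(13) − (19)(1) = 306
X→P: (19)(15) − (10)(13) = 155
Σ = 1076
Area = |Σ|/2 = 538.

538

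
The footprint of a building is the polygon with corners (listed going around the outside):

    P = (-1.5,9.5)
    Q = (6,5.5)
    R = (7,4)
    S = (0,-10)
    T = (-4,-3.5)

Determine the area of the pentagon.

Apply the shoelace formula: 2A = Σ (x_i·y_{i+1} − x_{i+1}·y_i), indices taken mod 5.
Cross-terms: -65.25, -14.5, -70, -40, -43.25  ⇒  Σ = -233
Area = |Σ|/2 = 116.5.

116.5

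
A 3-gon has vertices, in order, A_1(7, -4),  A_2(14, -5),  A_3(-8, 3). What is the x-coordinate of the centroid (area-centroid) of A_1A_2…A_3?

13/3

Apply the surveyor's formula. First the cross-terms c_i = x_i·y_{i+1} − x_{i+1}·y_i:
  21, 2, 11  ⇒  2A = 34, A = 17.
Then Σ (x_i + x_{i+1})·c_i = 442, so x̄ = 442 / (6·17) = 13/3.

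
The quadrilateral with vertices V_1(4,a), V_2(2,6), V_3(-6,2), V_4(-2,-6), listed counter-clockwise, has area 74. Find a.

-5

The doubled signed area Σ (x_i y_{i+1} − x_{i+1} y_i) is linear in a.
With a=0 it equals 128; the coefficient of a is -4 (from the two edges through V_1).
So -4·a + 128 = 2·74 = 148 ⇒ a = -5.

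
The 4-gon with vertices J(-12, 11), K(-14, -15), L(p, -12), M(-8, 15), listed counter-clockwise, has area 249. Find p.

Write out the shoelace sum; only the two edges meeting at L involve p:
2·Area = [((-14)·(-12) − p·(-15)) + (p·15 − (-8)·(-12))] + 426
       = 30·p + 498 = 498
⇒ p = 0.

0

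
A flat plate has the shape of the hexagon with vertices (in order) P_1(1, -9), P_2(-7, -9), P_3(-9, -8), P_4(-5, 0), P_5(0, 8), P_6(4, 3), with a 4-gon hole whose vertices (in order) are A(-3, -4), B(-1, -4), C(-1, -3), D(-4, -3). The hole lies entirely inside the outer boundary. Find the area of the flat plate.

121.5

Outer boundary:
Apply Gauss's area formula: 2A = Σ (x_i·y_{i+1} − x_{i+1}·y_i), indices taken mod 6.
Cross-terms: -72, -25, -40, -40, -32, -39  ⇒  Σ = -248
Area = |Σ|/2 = 124.
Hole:
Σ = (8) + (-1) + (-9) + (7) = 5
Area = |Σ|/2 = 2.5.
Net area = 124 − 2.5 = 121.5.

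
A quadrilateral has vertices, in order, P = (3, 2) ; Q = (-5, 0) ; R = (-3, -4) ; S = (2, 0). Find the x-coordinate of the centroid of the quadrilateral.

Apply the shoelace (surveyor's) formula. First the cross-terms c_i = x_i·y_{i+1} − x_{i+1}·y_i:
  10, 20, 8, 4  ⇒  2A = 42, A = 21.
Then Σ (x_i + x_{i+1})·c_i = -168, so x̄ = -168 / (6·21) = -4/3.

-4/3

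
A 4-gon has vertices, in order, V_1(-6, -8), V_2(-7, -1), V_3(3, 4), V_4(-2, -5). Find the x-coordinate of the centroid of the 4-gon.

Apply the shoelace (surveyor's) formula. First the cross-terms c_i = x_i·y_{i+1} − x_{i+1}·y_i:
  -50, -25, -7, -14  ⇒  2A = -96, A = -48.
Then Σ (x_i + x_{i+1})·c_i = 855, so x̄ = 855 / (6·(-48)) = -2.96875.

-2.96875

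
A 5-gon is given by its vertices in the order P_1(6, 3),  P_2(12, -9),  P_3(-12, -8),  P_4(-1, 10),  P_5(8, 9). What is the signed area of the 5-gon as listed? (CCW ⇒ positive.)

Apply the shoelace formula: 2A = Σ (x_i·y_{i+1} − x_{i+1}·y_i), indices taken mod 5.
Σ = (-90) + (-204) + (-128) + (-89) + (-30) = -541
Signed area = Σ/2 = -270.5 (negative ⇒ clockwise traversal).

-270.5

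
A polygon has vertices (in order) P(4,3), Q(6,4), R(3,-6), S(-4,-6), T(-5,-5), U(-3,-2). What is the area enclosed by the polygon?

Apply Gauss's area formula: 2A = Σ (x_i·y_{i+1} − x_{i+1}·y_i), indices taken mod 6.
Cross-terms: -2, -48, -42, -10, -5, -1  ⇒  Σ = -108
Area = |Σ|/2 = 54.

54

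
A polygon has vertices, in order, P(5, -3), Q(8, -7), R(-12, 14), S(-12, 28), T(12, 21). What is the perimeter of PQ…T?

98

|PQ| = √((3)² + (-4)²) = √25 = 5
|QR| = √((-20)² + (21)²) = √841 = 29
|RS| = √((0)² + (14)²) = √196 = 14
|ST| = √((24)² + (-7)²) = √625 = 25
|TP| = √((-7)² + (-24)²) = √625 = 25
Perimeter = 5 + 29 + 14 + 25 + 25 = 98.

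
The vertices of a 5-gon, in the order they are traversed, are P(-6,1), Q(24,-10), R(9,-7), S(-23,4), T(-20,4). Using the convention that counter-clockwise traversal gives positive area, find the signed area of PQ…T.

Apply the shoelace formula: 2A = Σ (x_i·y_{i+1} − x_{i+1}·y_i), indices taken mod 5.
Σ = (36) + (-78) + (-125) + (-12) + (4) = -175
Signed area = Σ/2 = -87.5 (negative ⇒ clockwise traversal).

-87.5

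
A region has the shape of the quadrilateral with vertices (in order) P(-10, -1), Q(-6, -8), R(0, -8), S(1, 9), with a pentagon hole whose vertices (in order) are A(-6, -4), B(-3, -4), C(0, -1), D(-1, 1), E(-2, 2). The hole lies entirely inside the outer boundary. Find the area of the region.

Outer boundary:
P→Q: (-10)(-8) − (-6)(-1) = 74
Q→R: (-6)(-8) − (0)(-8) = 48
R→S: (0)(9) − (1)(-8) = 8
S→P: (1)(-1) − (-10)(9) = 89
Σ = 219
Area = |Σ|/2 = 109.5.
Hole:
Σ = (12) + (3) + (-1) + (0) + (20) = 34
Area = |Σ|/2 = 17.
Net area = 109.5 − 17 = 92.5.

92.5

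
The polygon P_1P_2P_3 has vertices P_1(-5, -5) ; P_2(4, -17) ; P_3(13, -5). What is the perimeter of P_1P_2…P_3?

48

|P_1P_2| = √((9)² + (-12)²) = √225 = 15
|P_2P_3| = √((9)² + (12)²) = √225 = 15
|P_3P_1| = √((-18)² + (0)²) = √324 = 18
Perimeter = 15 + 15 + 18 = 48.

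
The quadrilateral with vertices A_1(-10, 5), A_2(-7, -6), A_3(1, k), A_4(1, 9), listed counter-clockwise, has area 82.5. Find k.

The doubled signed area Σ (x_i y_{i+1} − x_{i+1} y_i) is linear in k.
With k=0 it equals 205; the coefficient of k is -8 (from the two edges through A_3).
So -8·k + 205 = 2·82.5 = 165 ⇒ k = 5.

5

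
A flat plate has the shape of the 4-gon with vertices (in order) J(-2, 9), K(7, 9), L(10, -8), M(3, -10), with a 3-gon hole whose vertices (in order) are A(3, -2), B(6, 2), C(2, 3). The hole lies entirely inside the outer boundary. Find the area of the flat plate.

138.5

Outer boundary:
Apply the shoelace formula: 2A = Σ (x_i·y_{i+1} − x_{i+1}·y_i), indices taken mod 4.
J→K: (-2)(9) − (7)(9) = -81
K→L: (7)(-8) − (10)(9) = -146
L→M: (10)(-10) − (3)(-8) = -76
M→J: (3)(9) − (-2)(-10) = 7
Σ = -296
Area = |Σ|/2 = 148.
Hole:
Apply Gauss's area formula: 2A = Σ (x_i·y_{i+1} − x_{i+1}·y_i), indices taken mod 3.
Σ = (18) + (14) + (-13) = 19
Area = |Σ|/2 = 9.5.
Net area = 148 − 9.5 = 138.5.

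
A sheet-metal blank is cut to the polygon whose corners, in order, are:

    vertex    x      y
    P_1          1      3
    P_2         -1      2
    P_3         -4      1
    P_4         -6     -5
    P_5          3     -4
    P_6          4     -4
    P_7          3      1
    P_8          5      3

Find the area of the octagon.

Apply the shoelace formula: 2A = Σ (x_i·y_{i+1} − x_{i+1}·y_i), indices taken mod 8.
Cross-terms: 5, 7, 26, 39, 4, 16, 4, 12  ⇒  Σ = 113
Area = |Σ|/2 = 56.5.

56.5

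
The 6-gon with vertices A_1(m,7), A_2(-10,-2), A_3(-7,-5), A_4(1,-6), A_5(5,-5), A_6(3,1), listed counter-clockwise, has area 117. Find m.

The doubled signed area Σ (x_i y_{i+1} − x_{i+1} y_i) is linear in m.
With m=0 it equals 219; the coefficient of m is -3 (from the two edges through A_1).
So -3·m + 219 = 2·117 = 234 ⇒ m = -5.

-5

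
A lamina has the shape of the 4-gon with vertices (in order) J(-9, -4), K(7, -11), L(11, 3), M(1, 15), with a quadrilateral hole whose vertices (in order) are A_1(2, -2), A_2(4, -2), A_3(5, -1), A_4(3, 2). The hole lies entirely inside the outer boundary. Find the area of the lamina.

Outer boundary:
Apply Gauss's area formula: 2A = Σ (x_i·y_{i+1} − x_{i+1}·y_i), indices taken mod 4.
Σ = (127) + (142) + (162) + (131) = 562
Area = |Σ|/2 = 281.
Hole:
Apply Gauss's area formula: 2A = Σ (x_i·y_{i+1} − x_{i+1}·y_i), indices taken mod 4.
Σ = (4) + (6) + (13) + (-10) = 13
Area = |Σ|/2 = 6.5.
Net area = 281 − 6.5 = 274.5.

274.5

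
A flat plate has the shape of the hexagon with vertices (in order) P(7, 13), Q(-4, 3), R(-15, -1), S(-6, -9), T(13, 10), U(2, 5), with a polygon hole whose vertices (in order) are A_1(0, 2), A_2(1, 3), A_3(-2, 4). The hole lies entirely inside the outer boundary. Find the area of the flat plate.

170

Outer boundary:
Apply Gauss's area formula: 2A = Σ (x_i·y_{i+1} − x_{i+1}·y_i), indices taken mod 6.
Cross-terms: 73, 49, 129, 57, 45, -9  ⇒  Σ = 344
Area = |Σ|/2 = 172.
Hole:
Apply the shoelace (surveyor's) formula: 2A = Σ (x_i·y_{i+1} − x_{i+1}·y_i), indices taken mod 3.
A_1→A_2: (0)(3) − (1)(2) = -2
A_2→A_3: (1)(4) − (-2)(3) = 10
A_3→A_1: (-2)(2) − (0)(4) = -4
Σ = 4
Area = |Σ|/2 = 2.
Net area = 172 − 2 = 170.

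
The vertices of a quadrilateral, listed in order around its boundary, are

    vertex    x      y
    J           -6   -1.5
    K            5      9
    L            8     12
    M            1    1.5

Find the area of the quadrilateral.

J→K: (-6)(9) − (5)(-1.5) = -46.5
K→L: (5)(12) − (8)(9) = -12
L→M: (8)(1.5) − (1)(12) = 0
M→J: (1)(-1.5) − (-6)(1.5) = 7.5
Σ = -51
Area = |Σ|/2 = 25.5.

25.5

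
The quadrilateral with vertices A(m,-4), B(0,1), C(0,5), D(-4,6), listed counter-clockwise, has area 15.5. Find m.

The doubled signed area Σ (x_i y_{i+1} − x_{i+1} y_i) is linear in m.
With m=0 it equals 36; the coefficient of m is -5 (from the two edges through A).
So -5·m + 36 = 2·15.5 = 31 ⇒ m = 1.

1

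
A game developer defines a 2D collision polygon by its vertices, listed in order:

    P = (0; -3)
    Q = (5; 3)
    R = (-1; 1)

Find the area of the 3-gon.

Apply the surveyor's formula: 2A = Σ (x_i·y_{i+1} − x_{i+1}·y_i), indices taken mod 3.
Σ = (15) + (8) + (3) = 26
Area = |Σ|/2 = 13.

13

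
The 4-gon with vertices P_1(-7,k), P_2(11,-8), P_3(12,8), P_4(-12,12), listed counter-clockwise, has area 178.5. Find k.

Write out the shoelace sum; only the two edges meeting at P_1 involve k:
2·Area = [((-12)·k − (-7)·12) + ((-7)·(-8) − 11·k)] + 424
       = -23·k + 564 = 357
⇒ k = 9.

9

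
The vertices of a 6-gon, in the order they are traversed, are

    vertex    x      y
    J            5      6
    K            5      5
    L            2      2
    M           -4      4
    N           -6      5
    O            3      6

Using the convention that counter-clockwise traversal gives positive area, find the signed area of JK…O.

-24

Apply the shoelace (surveyor's) formula: 2A = Σ (x_i·y_{i+1} − x_{i+1}·y_i), indices taken mod 6.
Σ = (-5) + (0) + (16) + (4) + (-51) + (-12) = -48
Signed area = Σ/2 = -24 (negative ⇒ clockwise traversal).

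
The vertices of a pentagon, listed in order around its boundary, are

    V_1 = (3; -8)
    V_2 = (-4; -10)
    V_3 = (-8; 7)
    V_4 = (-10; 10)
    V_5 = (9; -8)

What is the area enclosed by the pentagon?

Apply the shoelace (surveyor's) formula: 2A = Σ (x_i·y_{i+1} − x_{i+1}·y_i), indices taken mod 5.
Σ = (-62) + (-108) + (-10) + (-10) + (-48) = -238
Area = |Σ|/2 = 119.

119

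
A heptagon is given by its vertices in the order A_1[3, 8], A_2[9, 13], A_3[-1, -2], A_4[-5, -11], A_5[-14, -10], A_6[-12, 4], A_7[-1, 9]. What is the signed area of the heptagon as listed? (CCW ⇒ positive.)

Apply the shoelace formula: 2A = Σ (x_i·y_{i+1} − x_{i+1}·y_i), indices taken mod 7.
Σ = (-33) + (-5) + (1) + (-104) + (-176) + (-104) + (-35) = -456
Signed area = Σ/2 = -228 (negative ⇒ clockwise traversal).

-228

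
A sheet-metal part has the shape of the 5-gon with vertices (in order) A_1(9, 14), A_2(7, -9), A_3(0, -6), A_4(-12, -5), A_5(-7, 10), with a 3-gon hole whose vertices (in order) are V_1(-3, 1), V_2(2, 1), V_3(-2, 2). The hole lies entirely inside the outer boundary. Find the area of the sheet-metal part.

Outer boundary:
Cross-terms: -179, -42, -72, -155, -188  ⇒  Σ = -636
Area = |Σ|/2 = 318.
Hole:
Cross-terms: -5, 6, 4  ⇒  Σ = 5
Area = |Σ|/2 = 2.5.
Net area = 318 − 2.5 = 315.5.

315.5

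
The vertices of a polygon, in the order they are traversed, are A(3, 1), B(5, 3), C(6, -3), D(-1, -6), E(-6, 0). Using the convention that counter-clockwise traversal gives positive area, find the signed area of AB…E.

Apply the shoelace (surveyor's) formula: 2A = Σ (x_i·y_{i+1} − x_{i+1}·y_i), indices taken mod 5.
Σ = (4) + (-33) + (-39) + (-36) + (-6) = -110
Signed area = Σ/2 = -55 (negative ⇒ clockwise traversal).

-55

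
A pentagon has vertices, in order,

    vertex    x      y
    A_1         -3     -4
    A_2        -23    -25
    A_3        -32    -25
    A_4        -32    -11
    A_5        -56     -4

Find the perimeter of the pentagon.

130

|A_1A_2| = √((-20)² + (-21)²) = √841 = 29
|A_2A_3| = √((-9)² + (0)²) = √81 = 9
|A_3A_4| = √((0)² + (14)²) = √196 = 14
|A_4A_5| = √((-24)² + (7)²) = √625 = 25
|A_5A_1| = √((53)² + (0)²) = √2809 = 53
Perimeter = 29 + 9 + 14 + 25 + 53 = 130.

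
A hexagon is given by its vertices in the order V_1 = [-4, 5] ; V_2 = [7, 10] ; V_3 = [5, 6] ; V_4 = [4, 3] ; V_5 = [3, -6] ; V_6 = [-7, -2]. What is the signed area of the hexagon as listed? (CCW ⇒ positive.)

Σ = (-75) + (-8) + (-9) + (-33) + (-48) + (-43) = -216
Signed area = Σ/2 = -108 (negative ⇒ clockwise traversal).

-108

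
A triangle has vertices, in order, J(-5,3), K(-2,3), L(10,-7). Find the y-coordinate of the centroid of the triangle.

Apply the shoelace (surveyor's) formula. First the cross-terms c_i = x_i·y_{i+1} − x_{i+1}·y_i:
  -9, -16, -5  ⇒  2A = -30, A = -15.
Then Σ (y_i + y_{i+1})·c_i = 30, so ȳ = 30 / (6·(-15)) = -1/3.

-1/3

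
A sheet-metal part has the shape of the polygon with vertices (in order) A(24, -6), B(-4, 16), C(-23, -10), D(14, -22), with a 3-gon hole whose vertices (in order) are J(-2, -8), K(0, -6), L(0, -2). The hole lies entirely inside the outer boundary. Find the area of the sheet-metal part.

Outer boundary:
A→B: (24)(16) − (-4)(-6) = 360
B→C: (-4)(-10) − (-23)(16) = 408
C→D: (-23)(-22) − (14)(-10) = 646
D→A: (14)(-6) − (24)(-22) = 444
Σ = 1858
Area = |Σ|/2 = 929.
Hole:
Apply the shoelace (surveyor's) formula: 2A = Σ (x_i·y_{i+1} − x_{i+1}·y_i), indices taken mod 3.
Σ = (12) + (0) + (-4) = 8
Area = |Σ|/2 = 4.
Net area = 929 − 4 = 925.

925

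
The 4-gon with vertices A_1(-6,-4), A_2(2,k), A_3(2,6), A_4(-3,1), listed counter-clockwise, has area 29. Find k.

0

The doubled signed area Σ (x_i y_{i+1} − x_{i+1} y_i) is linear in k.
With k=0 it equals 58; the coefficient of k is -8 (from the two edges through A_2).
So -8·k + 58 = 2·29 = 58 ⇒ k = 0.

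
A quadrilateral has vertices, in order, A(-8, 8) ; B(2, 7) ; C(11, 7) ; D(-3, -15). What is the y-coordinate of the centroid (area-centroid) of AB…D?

-22/141

Apply the shoelace formula. First the cross-terms c_i = x_i·y_{i+1} − x_{i+1}·y_i:
  -72, -63, -144, -144  ⇒  2A = -423, A = -211.5.
Then Σ (y_i + y_{i+1})·c_i = 198, so ȳ = 198 / (6·(-211.5)) = -22/141.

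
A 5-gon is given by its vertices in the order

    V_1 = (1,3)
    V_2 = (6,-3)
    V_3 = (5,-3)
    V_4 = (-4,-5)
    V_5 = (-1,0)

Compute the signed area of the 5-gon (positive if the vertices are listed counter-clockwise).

-34.5

Apply the surveyor's formula: 2A = Σ (x_i·y_{i+1} − x_{i+1}·y_i), indices taken mod 5.
Σ = (-21) + (-3) + (-37) + (-5) + (-3) = -69
Signed area = Σ/2 = -34.5 (negative ⇒ clockwise traversal).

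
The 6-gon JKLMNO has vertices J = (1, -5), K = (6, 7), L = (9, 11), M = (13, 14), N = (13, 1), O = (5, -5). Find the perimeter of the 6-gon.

50

|JK| = √((5)² + (12)²) = √169 = 13
|KL| = √((3)² + (4)²) = √25 = 5
|LM| = √((4)² + (3)²) = √25 = 5
|MN| = √((0)² + (-13)²) = √169 = 13
|NO| = √((-8)² + (-6)²) = √100 = 10
|OJ| = √((-4)² + (0)²) = √16 = 4
Perimeter = 13 + 5 + 5 + 13 + 10 + 4 = 50.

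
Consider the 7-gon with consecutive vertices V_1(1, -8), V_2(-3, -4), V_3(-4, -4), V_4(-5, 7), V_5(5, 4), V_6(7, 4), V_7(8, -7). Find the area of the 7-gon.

Apply the shoelace (surveyor's) formula: 2A = Σ (x_i·y_{i+1} − x_{i+1}·y_i), indices taken mod 7.
Σ = (-28) + (-4) + (-48) + (-55) + (-8) + (-81) + (-57) = -281
Area = |Σ|/2 = 140.5.

140.5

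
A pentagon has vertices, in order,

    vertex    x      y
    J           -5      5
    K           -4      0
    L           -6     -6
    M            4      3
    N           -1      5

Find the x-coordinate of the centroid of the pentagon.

Apply the shoelace (surveyor's) formula. First the cross-terms c_i = x_i·y_{i+1} − x_{i+1}·y_i:
  20, 24, 6, 23, 20  ⇒  2A = 93, A = 46.5.
Then Σ (x_i + x_{i+1})·c_i = -483, so x̄ = -483 / (6·46.5) = -161/93.

-161/93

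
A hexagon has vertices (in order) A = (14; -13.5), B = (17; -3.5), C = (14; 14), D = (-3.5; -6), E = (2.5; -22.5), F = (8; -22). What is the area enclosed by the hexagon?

Apply the shoelace (surveyor's) formula: 2A = Σ (x_i·y_{i+1} − x_{i+1}·y_i), indices taken mod 6.
A→B: (14)(-3.5) − (17)(-13.5) = 180.5
B→C: (17)(14) − (14)(-3.5) = 287
C→D: (14)(-6) − (-3.5)(14) = -35
D→E: (-3.5)(-22.5) − (2.5)(-6) = 93.75
E→F: (2.5)(-22) − (8)(-22.5) = 125
F→A: (8)(-13.5) − (14)(-22) = 200
Σ = 851.25
Area = |Σ|/2 = 425.625.

425.625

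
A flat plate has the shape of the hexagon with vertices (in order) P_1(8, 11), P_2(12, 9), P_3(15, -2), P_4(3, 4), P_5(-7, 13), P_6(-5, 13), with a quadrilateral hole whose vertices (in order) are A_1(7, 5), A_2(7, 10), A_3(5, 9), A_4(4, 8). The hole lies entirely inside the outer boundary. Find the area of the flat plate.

127.5

Outer boundary:
Cross-terms: -60, -159, 66, 67, -26, -159  ⇒  Σ = -271
Area = |Σ|/2 = 135.5.
Hole:
A_1→A_2: (7)(10) − (7)(5) = 35
A_2→A_3: (7)(9) − (5)(10) = 13
A_3→A_4: (5)(8) − (4)(9) = 4
A_4→A_1: (4)(5) − (7)(8) = -36
Σ = 16
Area = |Σ|/2 = 8.
Net area = 135.5 − 8 = 127.5.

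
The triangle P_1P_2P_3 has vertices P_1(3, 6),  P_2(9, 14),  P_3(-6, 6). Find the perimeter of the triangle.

36

|P_1P_2| = √((6)² + (8)²) = √100 = 10
|P_2P_3| = √((-15)² + (-8)²) = √289 = 17
|P_3P_1| = √((9)² + (0)²) = √81 = 9
Perimeter = 10 + 17 + 9 = 36.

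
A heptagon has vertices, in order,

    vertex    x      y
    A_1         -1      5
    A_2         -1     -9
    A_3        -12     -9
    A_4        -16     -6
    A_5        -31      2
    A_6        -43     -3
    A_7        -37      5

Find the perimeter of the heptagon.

106

|A_1A_2| = √((0)² + (-14)²) = √196 = 14
|A_2A_3| = √((-11)² + (0)²) = √121 = 11
|A_3A_4| = √((-4)² + (3)²) = √25 = 5
|A_4A_5| = √((-15)² + (8)²) = √289 = 17
|A_5A_6| = √((-12)² + (-5)²) = √169 = 13
|A_6A_7| = √((6)² + (8)²) = √100 = 10
|A_7A_1| = √((36)² + (0)²) = √1296 = 36
Perimeter = 14 + 11 + 5 + 17 + 13 + 10 + 36 = 106.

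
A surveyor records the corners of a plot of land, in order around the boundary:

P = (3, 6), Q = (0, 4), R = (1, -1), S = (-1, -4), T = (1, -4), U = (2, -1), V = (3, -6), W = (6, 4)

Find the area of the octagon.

Cross-terms: 12, -4, -5, 8, 7, -9, 48, 24  ⇒  Σ = 81
Area = |Σ|/2 = 40.5.

40.5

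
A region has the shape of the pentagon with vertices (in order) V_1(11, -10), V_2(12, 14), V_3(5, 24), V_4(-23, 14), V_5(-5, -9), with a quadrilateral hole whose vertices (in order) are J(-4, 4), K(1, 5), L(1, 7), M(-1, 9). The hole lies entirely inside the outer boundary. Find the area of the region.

757

Outer boundary:
Apply the shoelace formula: 2A = Σ (x_i·y_{i+1} − x_{i+1}·y_i), indices taken mod 5.
Σ = (274) + (218) + (622) + (277) + (149) = 1540
Area = |Σ|/2 = 770.
Hole:
Apply the shoelace formula: 2A = Σ (x_i·y_{i+1} − x_{i+1}·y_i), indices taken mod 4.
J→K: (-4)(5) − (1)(4) = -24
K→L: (1)(7) − (1)(5) = 2
L→M: (1)(9) − (-1)(7) = 16
M→J: (-1)(4) − (-4)(9) = 32
Σ = 26
Area = |Σ|/2 = 13.
Net area = 770 − 13 = 757.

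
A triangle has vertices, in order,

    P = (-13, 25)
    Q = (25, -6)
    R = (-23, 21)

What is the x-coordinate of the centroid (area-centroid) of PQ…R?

-11/3

Apply Gauss's area formula. First the cross-terms c_i = x_i·y_{i+1} − x_{i+1}·y_i:
  -547, 387, -302  ⇒  2A = -462, A = -231.
Then Σ (x_i + x_{i+1})·c_i = 5082, so x̄ = 5082 / (6·(-231)) = -11/3.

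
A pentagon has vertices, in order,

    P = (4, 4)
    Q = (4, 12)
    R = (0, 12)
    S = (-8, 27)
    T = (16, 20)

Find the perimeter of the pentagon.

74

|PQ| = √((0)² + (8)²) = √64 = 8
|QR| = √((-4)² + (0)²) = √16 = 4
|RS| = √((-8)² + (15)²) = √289 = 17
|ST| = √((24)² + (-7)²) = √625 = 25
|TP| = √((-12)² + (-16)²) = √400 = 20
Perimeter = 8 + 4 + 17 + 25 + 20 = 74.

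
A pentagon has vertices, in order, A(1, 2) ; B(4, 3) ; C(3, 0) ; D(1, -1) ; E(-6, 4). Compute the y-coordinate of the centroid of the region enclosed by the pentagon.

Apply the shoelace (surveyor's) formula. First the cross-terms c_i = x_i·y_{i+1} − x_{i+1}·y_i:
  -5, -9, -3, -2, -16  ⇒  2A = -35, A = -17.5.
Then Σ (y_i + y_{i+1})·c_i = -151, so ȳ = -151 / (6·(-17.5)) = 151/105.

151/105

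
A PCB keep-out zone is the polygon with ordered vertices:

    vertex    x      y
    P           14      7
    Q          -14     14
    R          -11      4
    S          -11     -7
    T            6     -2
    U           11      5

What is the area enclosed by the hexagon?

318

Apply the shoelace (surveyor's) formula: 2A = Σ (x_i·y_{i+1} − x_{i+1}·y_i), indices taken mod 6.
P→Q: (14)(14) − (-14)(7) = 294
Q→R: (-14)(4) − (-11)(14) = 98
R→S: (-11)(-7) − (-11)(4) = 121
S→T: (-11)(-2) − (6)(-7) = 64
T→U: (6)(5) − (11)(-2) = 52
U→P: (11)(7) − (14)(5) = 7
Σ = 636
Area = |Σ|/2 = 318.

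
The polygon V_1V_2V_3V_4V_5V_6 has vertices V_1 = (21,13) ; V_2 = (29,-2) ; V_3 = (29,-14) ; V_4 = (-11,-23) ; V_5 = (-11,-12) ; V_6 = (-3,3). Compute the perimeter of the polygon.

|V_1V_2| = √((8)² + (-15)²) = √289 = 17
|V_2V_3| = √((0)² + (-12)²) = √144 = 12
|V_3V_4| = √((-40)² + (-9)²) = √1681 = 41
|V_4V_5| = √((0)² + (11)²) = √121 = 11
|V_5V_6| = √((8)² + (15)²) = √289 = 17
|V_6V_1| = √((24)² + (10)²) = √676 = 26
Perimeter = 17 + 12 + 41 + 11 + 17 + 26 = 124.

124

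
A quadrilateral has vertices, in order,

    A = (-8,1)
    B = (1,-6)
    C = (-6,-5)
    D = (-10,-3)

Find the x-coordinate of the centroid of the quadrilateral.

Apply the shoelace (surveyor's) formula. First the cross-terms c_i = x_i·y_{i+1} − x_{i+1}·y_i:
  47, -41, -32, -34  ⇒  2A = -60, A = -30.
Then Σ (x_i + x_{i+1})·c_i = 1000, so x̄ = 1000 / (6·(-30)) = -50/9.

-50/9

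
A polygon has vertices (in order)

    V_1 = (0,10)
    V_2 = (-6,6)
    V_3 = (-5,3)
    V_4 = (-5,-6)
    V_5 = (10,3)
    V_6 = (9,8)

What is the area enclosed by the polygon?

152.5

Apply the surveyor's formula: 2A = Σ (x_i·y_{i+1} − x_{i+1}·y_i), indices taken mod 6.
V_1→V_2: (0)(6) − (-6)(10) = 60
V_2→V_3: (-6)(3) − (-5)(6) = 12
V_3→V_4: (-5)(-6) − (-5)(3) = 45
V_4→V_5: (-5)(3) − (10)(-6) = 45
V_5→V_6: (10)(8) − (9)(3) = 53
V_6→V_1: (9)(10) − (0)(8) = 90
Σ = 305
Area = |Σ|/2 = 152.5.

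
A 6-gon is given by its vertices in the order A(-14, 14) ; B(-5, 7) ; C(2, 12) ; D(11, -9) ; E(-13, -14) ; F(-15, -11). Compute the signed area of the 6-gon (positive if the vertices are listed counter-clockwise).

Apply the shoelace (surveyor's) formula: 2A = Σ (x_i·y_{i+1} − x_{i+1}·y_i), indices taken mod 6.
A→B: (-14)(7) − (-5)(14) = -28
B→C: (-5)(12) − (2)(7) = -74
C→D: (2)(-9) − (11)(12) = -150
D→E: (11)(-14) − (-13)(-9) = -271
E→F: (-13)(-11) − (-15)(-14) = -67
F→A: (-15)(14) − (-14)(-11) = -364
Σ = -954
Signed area = Σ/2 = -477 (negative ⇒ clockwise traversal).

-477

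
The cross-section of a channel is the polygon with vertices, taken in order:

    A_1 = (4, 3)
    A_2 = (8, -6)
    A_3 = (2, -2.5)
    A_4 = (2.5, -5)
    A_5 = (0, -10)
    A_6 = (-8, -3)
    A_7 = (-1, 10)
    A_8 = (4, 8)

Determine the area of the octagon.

157.875

A_1→A_2: (4)(-6) − (8)(3) = -48
A_2→A_3: (8)(-2.5) − (2)(-6) = -8
A_3→A_4: (2)(-5) − (2.5)(-2.5) = -3.75
A_4→A_5: (2.5)(-10) − (0)(-5) = -25
A_5→A_6: (0)(-3) − (-8)(-10) = -80
A_6→A_7: (-8)(10) − (-1)(-3) = -83
A_7→A_8: (-1)(8) − (4)(10) = -48
A_8→A_1: (4)(3) − (4)(8) = -20
Σ = -315.75
Area = |Σ|/2 = 157.875.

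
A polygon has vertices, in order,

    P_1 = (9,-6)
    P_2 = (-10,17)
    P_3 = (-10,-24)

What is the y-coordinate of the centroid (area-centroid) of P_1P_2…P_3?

-13/3

Apply the surveyor's formula. First the cross-terms c_i = x_i·y_{i+1} − x_{i+1}·y_i:
  93, 410, 276  ⇒  2A = 779, A = 389.5.
Then Σ (y_i + y_{i+1})·c_i = -10127, so ȳ = -10127 / (6·389.5) = -13/3.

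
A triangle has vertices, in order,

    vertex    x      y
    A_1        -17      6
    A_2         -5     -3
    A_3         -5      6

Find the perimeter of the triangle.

|A_1A_2| = √((12)² + (-9)²) = √225 = 15
|A_2A_3| = √((0)² + (9)²) = √81 = 9
|A_3A_1| = √((-12)² + (0)²) = √144 = 12
Perimeter = 15 + 9 + 12 = 36.

36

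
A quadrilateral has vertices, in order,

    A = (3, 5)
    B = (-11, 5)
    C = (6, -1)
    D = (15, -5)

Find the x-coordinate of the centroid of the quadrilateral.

Apply the shoelace formula. First the cross-terms c_i = x_i·y_{i+1} − x_{i+1}·y_i:
  70, -19, -15, 90  ⇒  2A = 126, A = 63.
Then Σ (x_i + x_{i+1})·c_i = 840, so x̄ = 840 / (6·63) = 20/9.

20/9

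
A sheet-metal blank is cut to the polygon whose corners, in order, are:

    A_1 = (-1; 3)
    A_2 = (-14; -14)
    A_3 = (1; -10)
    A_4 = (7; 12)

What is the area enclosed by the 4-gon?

Apply the shoelace formula: 2A = Σ (x_i·y_{i+1} − x_{i+1}·y_i), indices taken mod 4.
Cross-terms: 56, 154, 82, 33  ⇒  Σ = 325
Area = |Σ|/2 = 162.5.

162.5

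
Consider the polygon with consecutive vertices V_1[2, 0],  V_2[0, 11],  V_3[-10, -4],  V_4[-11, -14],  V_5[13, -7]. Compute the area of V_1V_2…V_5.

Apply Gauss's area formula: 2A = Σ (x_i·y_{i+1} − x_{i+1}·y_i), indices taken mod 5.
Cross-terms: 22, 110, 96, 259, 14  ⇒  Σ = 501
Area = |Σ|/2 = 250.5.

250.5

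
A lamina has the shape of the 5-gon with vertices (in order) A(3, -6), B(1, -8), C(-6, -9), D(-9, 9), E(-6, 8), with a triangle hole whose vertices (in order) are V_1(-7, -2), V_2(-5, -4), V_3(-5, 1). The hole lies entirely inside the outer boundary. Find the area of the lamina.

Outer boundary:
Apply the shoelace formula: 2A = Σ (x_i·y_{i+1} − x_{i+1}·y_i), indices taken mod 5.
Σ = (-18) + (-57) + (-135) + (-18) + (12) = -216
Area = |Σ|/2 = 108.
Hole:
Cross-terms: 18, -25, 17  ⇒  Σ = 10
Area = |Σ|/2 = 5.
Net area = 108 − 5 = 103.

103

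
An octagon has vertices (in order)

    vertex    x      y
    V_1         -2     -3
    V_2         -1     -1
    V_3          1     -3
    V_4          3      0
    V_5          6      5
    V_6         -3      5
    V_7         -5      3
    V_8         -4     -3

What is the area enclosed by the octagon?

Apply Gauss's area formula: 2A = Σ (x_i·y_{i+1} − x_{i+1}·y_i), indices taken mod 8.
Σ = (-1) + (4) + (9) + (15) + (45) + (16) + (27) + (6) = 121
Area = |Σ|/2 = 60.5.

60.5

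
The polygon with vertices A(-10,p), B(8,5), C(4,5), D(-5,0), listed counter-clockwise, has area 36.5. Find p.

-6

Write out the shoelace sum; only the two edges meeting at A involve p:
2·Area = [((-5)·p − (-10)·0) + ((-10)·5 − 8·p)] + 45
       = -13·p + -5 = 73
⇒ p = -6.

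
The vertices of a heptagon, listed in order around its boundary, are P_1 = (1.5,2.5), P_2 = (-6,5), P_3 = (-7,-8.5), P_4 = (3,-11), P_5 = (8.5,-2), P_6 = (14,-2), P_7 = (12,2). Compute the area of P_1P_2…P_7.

P_1→P_2: (1.5)(5) − (-6)(2.5) = 22.5
P_2→P_3: (-6)(-8.5) − (-7)(5) = 86
P_3→P_4: (-7)(-11) − (3)(-8.5) = 102.5
P_4→P_5: (3)(-2) − (8.5)(-11) = 87.5
P_5→P_6: (8.5)(-2) − (14)(-2) = 11
P_6→P_7: (14)(2) − (12)(-2) = 52
P_7→P_1: (12)(2.5) − (1.5)(2) = 27
Σ = 388.5
Area = |Σ|/2 = 194.25.

194.25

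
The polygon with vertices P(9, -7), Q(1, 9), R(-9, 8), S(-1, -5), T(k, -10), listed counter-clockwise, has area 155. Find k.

10

Write out the shoelace sum; only the two edges meeting at T involve k:
2·Area = [((-1)·(-10) − k·(-5)) + (k·(-7) − 9·(-10))] + 230
       = -2·k + 330 = 310
⇒ k = 10.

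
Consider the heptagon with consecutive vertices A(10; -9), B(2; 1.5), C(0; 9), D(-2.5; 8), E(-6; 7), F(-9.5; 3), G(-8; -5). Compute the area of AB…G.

173

Apply the shoelace (surveyor's) formula: 2A = Σ (x_i·y_{i+1} − x_{i+1}·y_i), indices taken mod 7.
Σ = (33) + (18) + (22.5) + (30.5) + (48.5) + (71.5) + (122) = 346
Area = |Σ|/2 = 173.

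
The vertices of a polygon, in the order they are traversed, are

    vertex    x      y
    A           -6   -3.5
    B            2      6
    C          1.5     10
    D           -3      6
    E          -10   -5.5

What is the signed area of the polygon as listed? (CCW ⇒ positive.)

49.75

Apply the shoelace formula: 2A = Σ (x_i·y_{i+1} − x_{i+1}·y_i), indices taken mod 5.
Cross-terms: -29, 11, 39, 76.5, 2  ⇒  Σ = 99.5
Signed area = Σ/2 = 49.75 (positive ⇒ counter-clockwise traversal).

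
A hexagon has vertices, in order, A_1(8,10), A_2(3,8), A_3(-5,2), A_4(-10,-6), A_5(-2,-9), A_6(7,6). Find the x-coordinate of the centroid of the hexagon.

Apply Gauss's area formula. First the cross-terms c_i = x_i·y_{i+1} − x_{i+1}·y_i:
  34, 46, 50, 78, 51, 22  ⇒  2A = 281, A = 140.5.
Then Σ (x_i + x_{i+1})·c_i = -819, so x̄ = -819 / (6·140.5) = -273/281.

-273/281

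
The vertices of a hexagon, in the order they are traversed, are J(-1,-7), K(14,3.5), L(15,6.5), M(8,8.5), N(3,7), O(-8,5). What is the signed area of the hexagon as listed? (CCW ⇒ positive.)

185.5

Σ = (94.5) + (38.5) + (75.5) + (30.5) + (71) + (61) = 371
Signed area = Σ/2 = 185.5 (positive ⇒ counter-clockwise traversal).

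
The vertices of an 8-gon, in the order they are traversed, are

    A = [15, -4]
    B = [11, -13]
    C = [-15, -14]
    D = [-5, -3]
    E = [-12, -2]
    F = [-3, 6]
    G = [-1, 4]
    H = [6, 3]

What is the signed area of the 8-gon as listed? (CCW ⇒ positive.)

Cross-terms: -151, -349, -25, -26, -78, -6, -27, -69  ⇒  Σ = -731
Signed area = Σ/2 = -365.5 (negative ⇒ clockwise traversal).

-365.5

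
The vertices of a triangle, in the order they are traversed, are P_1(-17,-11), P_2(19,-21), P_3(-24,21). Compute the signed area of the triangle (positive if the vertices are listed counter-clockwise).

541

Apply the shoelace formula: 2A = Σ (x_i·y_{i+1} − x_{i+1}·y_i), indices taken mod 3.
P_1→P_2: (-17)(-21) − (19)(-11) = 566
P_2→P_3: (19)(21) − (-24)(-21) = -105
P_3→P_1: (-24)(-11) − (-17)(21) = 621
Σ = 1082
Signed area = Σ/2 = 541 (positive ⇒ counter-clockwise traversal).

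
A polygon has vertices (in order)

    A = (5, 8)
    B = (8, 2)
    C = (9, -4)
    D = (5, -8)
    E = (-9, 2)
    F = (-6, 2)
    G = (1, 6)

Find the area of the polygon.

142

Apply the surveyor's formula: 2A = Σ (x_i·y_{i+1} − x_{i+1}·y_i), indices taken mod 7.
Σ = (-54) + (-50) + (-52) + (-62) + (-6) + (-38) + (-22) = -284
Area = |Σ|/2 = 142.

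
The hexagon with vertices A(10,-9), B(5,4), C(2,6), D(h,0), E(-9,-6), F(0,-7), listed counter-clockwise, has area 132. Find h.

-2

The doubled signed area Σ (x_i y_{i+1} − x_{i+1} y_i) is linear in h.
With h=0 it equals 240; the coefficient of h is -12 (from the two edges through D).
So -12·h + 240 = 2·132 = 264 ⇒ h = -2.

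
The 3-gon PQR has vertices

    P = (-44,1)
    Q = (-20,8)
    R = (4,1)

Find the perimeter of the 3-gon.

98

|PQ| = √((24)² + (7)²) = √625 = 25
|QR| = √((24)² + (-7)²) = √625 = 25
|RP| = √((-48)² + (0)²) = √2304 = 48
Perimeter = 25 + 25 + 48 = 98.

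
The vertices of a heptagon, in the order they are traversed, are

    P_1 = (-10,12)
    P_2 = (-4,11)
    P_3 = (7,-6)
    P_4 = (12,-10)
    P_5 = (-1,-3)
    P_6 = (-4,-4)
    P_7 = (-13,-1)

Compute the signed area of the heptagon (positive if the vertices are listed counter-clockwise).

-190.5

Apply the surveyor's formula: 2A = Σ (x_i·y_{i+1} − x_{i+1}·y_i), indices taken mod 7.
P_1→P_2: (-10)(11) − (-4)(12) = -62
P_2→P_3: (-4)(-6) − (7)(11) = -53
P_3→P_4: (7)(-10) − (12)(-6) = 2
P_4→P_5: (12)(-3) − (-1)(-10) = -46
P_5→P_6: (-1)(-4) − (-4)(-3) = -8
P_6→P_7: (-4)(-1) − (-13)(-4) = -48
P_7→P_1: (-13)(12) − (-10)(-1) = -166
Σ = -381
Signed area = Σ/2 = -190.5 (negative ⇒ clockwise traversal).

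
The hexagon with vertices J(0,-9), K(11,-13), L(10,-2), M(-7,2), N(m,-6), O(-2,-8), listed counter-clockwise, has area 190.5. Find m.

Write out the shoelace sum; only the two edges meeting at N involve m:
2·Area = [((-7)·(-6) − m·2) + (m·(-8) − (-2)·(-6))] + 231
       = -10·m + 261 = 381
⇒ m = -12.

-12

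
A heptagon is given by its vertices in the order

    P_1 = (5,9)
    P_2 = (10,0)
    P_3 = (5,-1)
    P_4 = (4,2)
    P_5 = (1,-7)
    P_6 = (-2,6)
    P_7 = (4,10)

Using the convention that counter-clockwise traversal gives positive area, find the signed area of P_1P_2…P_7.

-91

P_1→P_2: (5)(0) − (10)(9) = -90
P_2→P_3: (10)(-1) − (5)(0) = -10
P_3→P_4: (5)(2) − (4)(-1) = 14
P_4→P_5: (4)(-7) − (1)(2) = -30
P_5→P_6: (1)(6) − (-2)(-7) = -8
P_6→P_7: (-2)(10) − (4)(6) = -44
P_7→P_1: (4)(9) − (5)(10) = -14
Σ = -182
Signed area = Σ/2 = -91 (negative ⇒ clockwise traversal).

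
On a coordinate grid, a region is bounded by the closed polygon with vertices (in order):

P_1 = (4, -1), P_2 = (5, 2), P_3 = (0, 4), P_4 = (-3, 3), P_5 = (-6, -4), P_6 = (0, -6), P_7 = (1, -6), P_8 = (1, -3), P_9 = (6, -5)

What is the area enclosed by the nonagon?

73.5

Apply Gauss's area formula: 2A = Σ (x_i·y_{i+1} − x_{i+1}·y_i), indices taken mod 9.
Σ = (13) + (20) + (12) + (30) + (36) + (6) + (3) + (13) + (14) = 147
Area = |Σ|/2 = 73.5.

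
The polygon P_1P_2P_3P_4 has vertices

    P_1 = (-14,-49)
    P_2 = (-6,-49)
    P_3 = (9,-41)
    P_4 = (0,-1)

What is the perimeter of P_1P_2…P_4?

|P_1P_2| = √((8)² + (0)²) = √64 = 8
|P_2P_3| = √((15)² + (8)²) = √289 = 17
|P_3P_4| = √((-9)² + (40)²) = √1681 = 41
|P_4P_1| = √((-14)² + (-48)²) = √2500 = 50
Perimeter = 8 + 17 + 41 + 50 = 116.

116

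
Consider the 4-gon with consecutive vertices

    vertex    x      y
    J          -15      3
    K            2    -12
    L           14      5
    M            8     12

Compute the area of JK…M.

342

Apply Gauss's area formula: 2A = Σ (x_i·y_{i+1} − x_{i+1}·y_i), indices taken mod 4.
J→K: (-15)(-12) − (2)(3) = 174
K→L: (2)(5) − (14)(-12) = 178
L→M: (14)(12) − (8)(5) = 128
M→J: (8)(3) − (-15)(12) = 204
Σ = 684
Area = |Σ|/2 = 342.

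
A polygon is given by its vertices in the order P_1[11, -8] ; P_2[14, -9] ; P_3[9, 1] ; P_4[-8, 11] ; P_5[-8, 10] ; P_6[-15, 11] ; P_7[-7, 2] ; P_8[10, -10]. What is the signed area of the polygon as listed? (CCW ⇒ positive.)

Apply the surveyor's formula: 2A = Σ (x_i·y_{i+1} − x_{i+1}·y_i), indices taken mod 8.
Σ = (13) + (95) + (107) + (8) + (62) + (47) + (50) + (30) = 412
Signed area = Σ/2 = 206 (positive ⇒ counter-clockwise traversal).

206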